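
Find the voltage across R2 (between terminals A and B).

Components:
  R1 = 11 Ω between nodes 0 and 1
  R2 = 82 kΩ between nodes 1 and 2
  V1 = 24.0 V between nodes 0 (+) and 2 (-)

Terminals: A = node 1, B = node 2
R1 and R2 are in series across V1 (node 0 → node 1 → node 2), and the output A–B is taken across R2, so this is a voltage divider.
Series current: I = V1/(R1 + R2) = 24/(11 + 82000) = 24/82010 = 0.0002926 A
V_R2 = I × R2 = V1 × R2/(R1 + R2) = 24 × 82000/82010 = 24 V

Final answer: 24 V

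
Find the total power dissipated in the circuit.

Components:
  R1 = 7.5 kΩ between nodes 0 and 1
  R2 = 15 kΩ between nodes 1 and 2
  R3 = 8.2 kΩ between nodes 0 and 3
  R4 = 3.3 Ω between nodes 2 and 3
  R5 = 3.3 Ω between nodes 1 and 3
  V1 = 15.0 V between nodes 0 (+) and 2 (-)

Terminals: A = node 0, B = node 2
Nodal analysis, taking node 2 as the 0 V reference.
Source V1 fixes V_0 = 15 V.
KCL at each unknown node (sum of currents leaving = 0; resistances in Ω):
  Node 1: (V_1 - 15)/7500 + (V_1 - 0)/15000 + (V_1 - V_3)/3.3 = 0
  Node 3: (V_3 - 15)/8200 + (V_3 - 0)/3.3 + (V_3 - V_1)/3.3 = 0
Collecting terms (coefficients in siemens):
  0.3032·V_1 - 0.303·V_3 = 0.002
  0.6062·V_3 - 0.303·V_1 = 0.001829
Determinant D = (0.3032)(0.6062) - (-0.303)(-0.303) = 0.09199
V_1 = [(0.002)(0.6062) - (-0.303)(0.001829)]/D = 0.01921 V
V_3 = [(0.3032)(0.001829) - (0.002)(-0.303)]/D = 0.01262 V
Power in each resistor, P = (ΔV)²/R:
  P_R1 = (15 - 0.01921)²/7500 = 0.02992 W
  P_R2 = (0.01921 - 0)²/15000 = 0.00000002459 W
  P_R3 = (15 - 0.01262)²/8200 = 0.02739 W
  P_R4 = (0 - 0.01262)²/3.3 = 0.00004825 W
  P_R5 = (0.01921 - 0.01262)²/3.3 = 0.00001315 W
P_total = P_R1 + P_R2 + P_R3 + P_R4 + P_R5 = 0.05738 W

Final answer: 0.05738 W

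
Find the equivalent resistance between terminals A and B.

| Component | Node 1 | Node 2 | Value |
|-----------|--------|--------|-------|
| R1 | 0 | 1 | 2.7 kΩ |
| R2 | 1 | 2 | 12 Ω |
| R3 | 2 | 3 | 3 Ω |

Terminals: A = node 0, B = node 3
Reduce the network between node 0 (A) and node 3 (B) by series/parallel combination:
  Rs1 = R1 + R2 (series, joined only at node 1) = 2700 + 12 = 2712 Ω
  Rs2 = R3 + Rs1 (series, joined only at node 2) = 3 + 2712 = 2715 Ω
R_eq = 2.715 kΩ

Final answer: 2.715 kΩ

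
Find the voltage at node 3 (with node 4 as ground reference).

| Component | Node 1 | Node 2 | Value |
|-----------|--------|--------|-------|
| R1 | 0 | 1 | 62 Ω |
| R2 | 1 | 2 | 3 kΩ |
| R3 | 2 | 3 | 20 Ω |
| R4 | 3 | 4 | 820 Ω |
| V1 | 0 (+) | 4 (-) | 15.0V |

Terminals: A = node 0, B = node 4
Nodal analysis, taking node 4 as the 0 V reference.
Source V1 fixes V_0 = 15 V.
KCL at each unknown node (sum of currents leaving = 0; resistances in Ω):
  Node 1: (V_1 - 15)/62 + (V_1 - V_2)/3000 = 0
  Node 2: (V_2 - V_1)/3000 + (V_2 - V_3)/20 = 0
  Node 3: (V_3 - V_2)/20 + (V_3 - 0)/820 = 0
Collecting terms (coefficients in siemens):
  0.01646·V_1 - 0.0003333·V_2 = 0.2419
  0.05033·V_2 - 0.0003333·V_1 - 0.05·V_3 = 0
  0.05122·V_3 - 0.05·V_2 = 0
Solving these 3 simultaneous equations (Gaussian elimination) gives:
  V_1 = 14.76 V, V_2 = 3.229 V, V_3 = 3.152 V
The requested potential is V_3 = 3.152 V.

Final answer: V_3 = 3.152 V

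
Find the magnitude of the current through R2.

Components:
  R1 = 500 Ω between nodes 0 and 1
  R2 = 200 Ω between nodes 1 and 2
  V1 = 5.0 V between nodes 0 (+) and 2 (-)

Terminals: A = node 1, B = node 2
Nodal analysis, taking node 2 as the 0 V reference.
Source V1 fixes V_0 = 5 V.
KCL at each unknown node (sum of currents leaving = 0; resistances in Ω):
  Node 1: (V_1 - 5)/500 + (V_1 - 0)/200 = 0
Collecting terms: 0.007 × V_1 = 0.01  =>  V_1 = 1.429 V
I_R2 = (V_1 - V_2)/R2 = (1.429 - 0)/200 = 0.007143 A
|I_R2| = 0.007143 A

Final answer: |I_R2| = 0.007143 A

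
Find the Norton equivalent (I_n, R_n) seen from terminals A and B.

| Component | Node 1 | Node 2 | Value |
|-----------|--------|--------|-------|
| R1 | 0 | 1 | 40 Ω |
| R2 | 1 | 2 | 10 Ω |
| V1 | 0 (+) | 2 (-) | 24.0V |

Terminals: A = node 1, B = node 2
Find the Thévenin equivalent first; then I_n = V_th/R_th and R_n = R_th.
Step 1 — V_th is the open-circuit voltage V_A - V_B (nothing connected across the terminals).
Nodal analysis, taking node 2 as the 0 V reference.
Source V1 fixes V_0 = 24 V.
KCL at each unknown node (sum of currents leaving = 0; resistances in Ω):
  Node 1: (V_1 - 24)/40 + (V_1 - 0)/10 = 0
Collecting terms: 0.125 × V_1 = 0.6  =>  V_1 = 4.8 V
V_th = V_1 - V_2 = 4.8 - 0 = 4.8 V
Step 2 — R_th: zero the source — replace V1 by a short circuit (node 2 merges into node 0) — and find the resistance seen between A (node 1) and B (node 0).
Reduce the network between node 1 (A) and node 0 (B) by series/parallel combination:
  Rp1 = R1 ‖ R2 (parallel, both between nodes 0 and 1) = 1/(1/40 + 1/10) = 8 Ω
R_th = 8 Ω
I_n = V_th/R_th = 4.8/8 = 0.6 A, and R_n = R_th = 8 Ω

Final answer: I_n = 0.6 A, R_n = 8 Ω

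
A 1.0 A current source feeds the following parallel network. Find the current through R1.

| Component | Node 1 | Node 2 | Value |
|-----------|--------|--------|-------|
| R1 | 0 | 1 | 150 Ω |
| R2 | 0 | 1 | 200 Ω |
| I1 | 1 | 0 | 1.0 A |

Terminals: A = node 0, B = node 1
All resistors sit directly between nodes 0 and 1, so they are in parallel and share one voltage V; the full source current 1 A splits among them.
1/R_par = 1/150 + 1/200 = 0.01167 S  =>  R_par = 85.71 Ω
V = I × R_par = 1 × 85.71 = 85.71 V
I_R1 = V/R1 = 85.71/150 = 0.5714 A

Final answer: 0.5714 A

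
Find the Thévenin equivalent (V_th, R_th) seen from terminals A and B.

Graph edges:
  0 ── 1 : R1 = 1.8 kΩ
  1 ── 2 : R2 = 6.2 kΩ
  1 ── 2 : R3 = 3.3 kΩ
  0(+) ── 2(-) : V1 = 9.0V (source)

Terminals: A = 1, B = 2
Step 1 — V_th is the open-circuit voltage V_A - V_B (nothing connected across the terminals).
Nodal analysis, taking node 2 as the 0 V reference.
Source V1 fixes V_0 = 9 V.
KCL at each unknown node (sum of currents leaving = 0; resistances in Ω):
  Node 1: (V_1 - 9)/1800 + (V_1 - 0)/6200 + (V_1 - 0)/3300 = 0
Collecting terms: 0.00102 × V_1 = 0.005  =>  V_1 = 4.903 V
V_th = V_1 - V_2 = 4.903 - 0 = 4.903 V
Step 2 — R_th: zero the source — replace V1 by a short circuit (node 2 merges into node 0) — and find the resistance seen between A (node 1) and B (node 0).
Reduce the network between node 1 (A) and node 0 (B) by series/parallel combination:
  Rp1 = R1 ‖ R2 ‖ R3 (parallel, all between nodes 0 and 1) = 1/(1/1800 + 1/6200 + 1/3300) = 980.5 Ω
R_th = 980.5 Ω

Final answer: V_th = 4.903 V, R_th = 980.5 Ω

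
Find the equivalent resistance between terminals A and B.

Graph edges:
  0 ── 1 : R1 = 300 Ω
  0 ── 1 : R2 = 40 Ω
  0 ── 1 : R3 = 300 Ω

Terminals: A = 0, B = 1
Reduce the network between node 0 (A) and node 1 (B) by series/parallel combination:
  Rp1 = R1 ‖ R2 ‖ R3 (parallel, all between nodes 0 and 1) = 1/(1/300 + 1/40 + 1/300) = 31.58 Ω
R_eq = 31.58 Ω

Final answer: 31.58 Ω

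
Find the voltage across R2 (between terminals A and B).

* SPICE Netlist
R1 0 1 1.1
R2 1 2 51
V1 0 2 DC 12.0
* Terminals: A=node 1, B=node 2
R1 and R2 are in series across V1 (node 0 → node 1 → node 2), and the output A–B is taken across R2, so this is a voltage divider.
Series current: I = V1/(R1 + R2) = 12/(1.1 + 51) = 12/52.1 = 0.2303 A
V_R2 = I × R2 = V1 × R2/(R1 + R2) = 12 × 51/52.1 = 11.75 V

Final answer: 11.75 V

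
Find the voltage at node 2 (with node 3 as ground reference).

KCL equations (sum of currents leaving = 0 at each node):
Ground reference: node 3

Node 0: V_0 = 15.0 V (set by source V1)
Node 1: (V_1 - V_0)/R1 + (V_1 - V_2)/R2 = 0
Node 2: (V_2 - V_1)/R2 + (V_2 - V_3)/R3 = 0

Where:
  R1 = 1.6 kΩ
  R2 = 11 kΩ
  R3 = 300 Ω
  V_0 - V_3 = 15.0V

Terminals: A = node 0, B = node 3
Nodal analysis, taking node 3 as the 0 V reference.
Source V1 fixes V_0 = 15 V.
KCL at each unknown node (sum of currents leaving = 0; resistances in Ω):
  Node 1: (V_1 - 15)/1600 + (V_1 - V_2)/11000 = 0
  Node 2: (V_2 - V_1)/11000 + (V_2 - 0)/300 = 0
Collecting terms (coefficients in siemens):
  0.0007159·V_1 - 0.00009091·V_2 = 0.009375
  0.003424·V_2 - 0.00009091·V_1 = 0
Determinant D = (0.0007159)(0.003424) - (-0.00009091)(-0.00009091) = 0.000002443
V_1 = [(0.009375)(0.003424) - (-0.00009091)(0)]/D = 13.14 V
V_2 = [(0.0007159)(0) - (0.009375)(-0.00009091)]/D = 0.3488 V
The requested potential is V_2 = 0.3488 V.

Final answer: V_2 = 0.3488 V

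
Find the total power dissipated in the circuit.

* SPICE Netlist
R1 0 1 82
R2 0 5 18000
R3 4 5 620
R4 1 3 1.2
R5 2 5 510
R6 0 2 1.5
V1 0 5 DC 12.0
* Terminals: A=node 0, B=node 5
Nodal analysis, taking node 5 as the 0 V reference.
Source V1 fixes V_0 = 12 V.
KCL at each unknown node (sum of currents leaving = 0; resistances in Ω):
  Node 1: (V_1 - 12)/82 + (V_1 - V_3)/1.2 = 0
  Node 2: (V_2 - 0)/510 + (V_2 - 12)/1.5 = 0
  Node 3: (V_3 - V_1)/1.2 = 0
  Node 4: (V_4 - 0)/620 = 0
Collecting terms (coefficients in siemens):
  0.8455·V_1 - 0.8333·V_3 = 0.1463
  0.6686·V_2 = 8
  0.8333·V_3 - 0.8333·V_1 = 0
  0.001613·V_4 = 0
Solving these 4 simultaneous equations (Gaussian elimination) gives:
  V_1 = 12 V, V_2 = 11.96 V, V_3 = 12 V, V_4 = 0 V
Power in each resistor, P = (ΔV)²/R:
  P_R1 = (12 - 12)²/82 = 0 W
  P_R2 = (12 - 0)²/18000 = 0.008 W
  P_R3 = (0 - 0)²/620 = 0 W
  P_R4 = (12 - 12)²/1.2 = 0 W
  P_R5 = (11.96 - 0)²/510 = 0.2807 W
  P_R6 = (12 - 11.96)²/1.5 = 0.0008256 W
P_total = P_R1 + P_R2 + P_R3 + P_R4 + P_R5 + P_R6 = 0.2895 W

Final answer: 0.2895 W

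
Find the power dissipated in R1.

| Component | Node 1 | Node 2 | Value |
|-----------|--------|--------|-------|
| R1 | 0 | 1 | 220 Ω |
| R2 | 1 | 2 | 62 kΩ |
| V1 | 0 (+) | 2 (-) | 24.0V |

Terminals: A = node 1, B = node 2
Nodal analysis, taking node 2 as the 0 V reference.
Source V1 fixes V_0 = 24 V.
KCL at each unknown node (sum of currents leaving = 0; resistances in Ω):
  Node 1: (V_1 - 24)/220 + (V_1 - 0)/62000 = 0
Collecting terms: 0.004562 × V_1 = 0.1091  =>  V_1 = 23.92 V
I_R1 = (V_0 - V_1)/R1 = (24 - 23.92)/220 = 0.0003857 A
P_R1 = I_R1² × R1 = (0.0003857)² × 220 = 0.00003273 W

Final answer: 3.273e-05 W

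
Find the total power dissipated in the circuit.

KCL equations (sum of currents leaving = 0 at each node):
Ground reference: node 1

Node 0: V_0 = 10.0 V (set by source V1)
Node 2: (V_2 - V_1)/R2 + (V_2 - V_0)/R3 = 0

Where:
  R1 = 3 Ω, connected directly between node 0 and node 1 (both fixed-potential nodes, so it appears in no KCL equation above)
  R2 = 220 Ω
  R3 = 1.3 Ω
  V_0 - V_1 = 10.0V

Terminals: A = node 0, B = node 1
Nodal analysis, taking node 1 as the 0 V reference.
Source V1 fixes V_0 = 10 V.
KCL at each unknown node (sum of currents leaving = 0; resistances in Ω):
  Node 2: (V_2 - 0)/220 + (V_2 - 10)/1.3 = 0
Collecting terms: 0.7738 × V_2 = 7.692  =>  V_2 = 9.941 V
Power in each resistor, P = (ΔV)²/R:
  P_R1 = (10 - 0)²/3 = 33.33 W
  P_R2 = (0 - 9.941)²/220 = 0.4492 W
  P_R3 = (10 - 9.941)²/1.3 = 0.002654 W
P_total = P_R1 + P_R2 + P_R3 = 33.79 W

Final answer: 33.79 W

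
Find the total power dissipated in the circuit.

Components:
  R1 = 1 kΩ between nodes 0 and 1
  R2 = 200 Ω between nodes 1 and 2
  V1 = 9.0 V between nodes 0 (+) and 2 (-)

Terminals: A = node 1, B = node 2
Nodal analysis, taking node 2 as the 0 V reference.
Source V1 fixes V_0 = 9 V.
KCL at each unknown node (sum of currents leaving = 0; resistances in Ω):
  Node 1: (V_1 - 9)/1000 + (V_1 - 0)/200 = 0
Collecting terms: 0.006 × V_1 = 0.009  =>  V_1 = 1.5 V
Power in each resistor, P = (ΔV)²/R:
  P_R1 = (9 - 1.5)²/1000 = 0.05625 W
  P_R2 = (1.5 - 0)²/200 = 0.01125 W
P_total = P_R1 + P_R2 = 0.0675 W

Final answer: 0.0675 W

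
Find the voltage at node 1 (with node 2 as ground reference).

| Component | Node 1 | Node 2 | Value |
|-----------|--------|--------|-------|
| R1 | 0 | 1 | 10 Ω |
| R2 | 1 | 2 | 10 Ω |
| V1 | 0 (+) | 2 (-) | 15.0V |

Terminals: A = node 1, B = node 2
Nodal analysis, taking node 2 as the 0 V reference.
Source V1 fixes V_0 = 15 V.
KCL at each unknown node (sum of currents leaving = 0; resistances in Ω):
  Node 1: (V_1 - 15)/10 + (V_1 - 0)/10 = 0
Collecting terms: 0.2 × V_1 = 1.5  =>  V_1 = 7.5 V
The requested potential is V_1 = 7.5 V.

Final answer: V_1 = 7.5 V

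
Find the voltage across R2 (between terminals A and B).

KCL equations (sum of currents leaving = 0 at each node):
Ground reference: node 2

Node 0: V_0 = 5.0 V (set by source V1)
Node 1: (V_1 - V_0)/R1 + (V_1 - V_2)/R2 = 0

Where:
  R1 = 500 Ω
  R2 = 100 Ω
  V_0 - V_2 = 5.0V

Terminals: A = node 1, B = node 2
R1 and R2 are in series across V1 (node 0 → node 1 → node 2), and the output A–B is taken across R2, so this is a voltage divider.
Series current: I = V1/(R1 + R2) = 5/(500 + 100) = 5/600 = 0.008333 A
V_R2 = I × R2 = V1 × R2/(R1 + R2) = 5 × 100/600 = 0.8333 V

Final answer: 0.8333 V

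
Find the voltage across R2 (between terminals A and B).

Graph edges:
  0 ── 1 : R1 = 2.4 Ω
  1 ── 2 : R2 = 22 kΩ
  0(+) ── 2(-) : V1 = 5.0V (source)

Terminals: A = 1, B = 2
R1 and R2 are in series across V1 (node 0 → node 1 → node 2), and the output A–B is taken across R2, so this is a voltage divider.
Series current: I = V1/(R1 + R2) = 5/(2.4 + 22000) = 5/22000 = 0.0002272 A
V_R2 = I × R2 = V1 × R2/(R1 + R2) = 5 × 22000/22000 = 4.999 V

Final answer: 4.999 V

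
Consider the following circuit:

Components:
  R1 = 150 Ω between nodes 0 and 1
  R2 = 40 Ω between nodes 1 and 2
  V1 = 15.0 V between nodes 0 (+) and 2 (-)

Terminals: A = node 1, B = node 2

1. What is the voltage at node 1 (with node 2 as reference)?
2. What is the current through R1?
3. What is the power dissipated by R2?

Nodal analysis, taking node 2 as the 0 V reference.
Source V1 fixes V_0 = 15 V.
KCL at each unknown node (sum of currents leaving = 0; resistances in Ω):
  Node 1: (V_1 - 15)/150 + (V_1 - 0)/40 = 0
Collecting terms: 0.03167 × V_1 = 0.1  =>  V_1 = 3.158 V
Part 1:
  Read off the nodal solution: V_1 = 3.158 V
Part 2:
  I_R1 = (V_0 - V_1)/R1 = (15 - 3.158)/150 = 0.07895 A
  Magnitude: I_R1 = 0.07895 A
Part 3:
  I_R2 = (V_1 - V_2)/R2 = (3.158 - 0)/40 = 0.07895 A
  P_R2 = I_R2² × R2 = (0.07895)² × 40 = 0.2493 W

Final answers:
1. V_1 = 3.158 V
2. I_R1 = 0.07895 A
3. P_R2 = 0.2493 W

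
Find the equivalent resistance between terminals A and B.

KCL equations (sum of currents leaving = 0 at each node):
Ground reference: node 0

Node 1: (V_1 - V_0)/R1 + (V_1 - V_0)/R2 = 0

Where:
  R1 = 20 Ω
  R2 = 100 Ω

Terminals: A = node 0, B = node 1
Reduce the network between node 0 (A) and node 1 (B) by series/parallel combination:
  Rp1 = R1 ‖ R2 (parallel, both between nodes 0 and 1) = 1/(1/20 + 1/100) = 16.67 Ω
R_eq = 16.67 Ω

Final answer: 16.67 Ω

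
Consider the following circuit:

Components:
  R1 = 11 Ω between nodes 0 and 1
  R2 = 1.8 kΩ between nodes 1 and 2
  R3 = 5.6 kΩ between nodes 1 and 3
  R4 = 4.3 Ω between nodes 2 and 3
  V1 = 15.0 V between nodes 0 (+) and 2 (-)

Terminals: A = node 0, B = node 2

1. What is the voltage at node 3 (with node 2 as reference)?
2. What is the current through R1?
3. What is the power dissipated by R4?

Nodal analysis, taking node 2 as the 0 V reference.
Source V1 fixes V_0 = 15 V.
KCL at each unknown node (sum of currents leaving = 0; resistances in Ω):
  Node 1: (V_1 - 15)/11 + (V_1 - 0)/1800 + (V_1 - V_3)/5600 = 0
  Node 3: (V_3 - V_1)/5600 + (V_3 - 0)/4.3 = 0
Collecting terms (coefficients in siemens):
  0.09164·V_1 - 0.0001786·V_3 = 1.364
  0.2327·V_3 - 0.0001786·V_1 = 0
Determinant D = (0.09164)(0.2327) - (-0.0001786)(-0.0001786) = 0.02133
V_1 = [(1.364)(0.2327) - (-0.0001786)(0)]/D = 14.88 V
V_3 = [(0.09164)(0) - (1.364)(-0.0001786)]/D = 0.01142 V
Part 1:
  Read off the nodal solution: V_3 = 0.01142 V
Part 2:
  I_R1 = (V_0 - V_1)/R1 = (15 - 14.88)/11 = 0.01092 A
  Magnitude: I_R1 = 0.01092 A
Part 3:
  I_R4 = (V_2 - V_3)/R4 = (0 - 0.01142)/4.3 = -0.002655 A
  P_R4 = I_R4² × R4 = (-0.002655)² × 4.3 = 0.00003031 W

Final answers:
1. V_3 = 0.01142 V
2. I_R1 = 0.01092 A
3. P_R4 = 3.031e-05 W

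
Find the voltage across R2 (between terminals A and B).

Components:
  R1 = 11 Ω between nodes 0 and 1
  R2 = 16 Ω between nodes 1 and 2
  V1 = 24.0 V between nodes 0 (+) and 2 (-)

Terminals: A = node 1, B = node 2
R1 and R2 are in series across V1 (node 0 → node 1 → node 2), and the output A–B is taken across R2, so this is a voltage divider.
Series current: I = V1/(R1 + R2) = 24/(11 + 16) = 24/27 = 0.8889 A
V_R2 = I × R2 = V1 × R2/(R1 + R2) = 24 × 16/27 = 14.22 V

Final answer: 14.22 V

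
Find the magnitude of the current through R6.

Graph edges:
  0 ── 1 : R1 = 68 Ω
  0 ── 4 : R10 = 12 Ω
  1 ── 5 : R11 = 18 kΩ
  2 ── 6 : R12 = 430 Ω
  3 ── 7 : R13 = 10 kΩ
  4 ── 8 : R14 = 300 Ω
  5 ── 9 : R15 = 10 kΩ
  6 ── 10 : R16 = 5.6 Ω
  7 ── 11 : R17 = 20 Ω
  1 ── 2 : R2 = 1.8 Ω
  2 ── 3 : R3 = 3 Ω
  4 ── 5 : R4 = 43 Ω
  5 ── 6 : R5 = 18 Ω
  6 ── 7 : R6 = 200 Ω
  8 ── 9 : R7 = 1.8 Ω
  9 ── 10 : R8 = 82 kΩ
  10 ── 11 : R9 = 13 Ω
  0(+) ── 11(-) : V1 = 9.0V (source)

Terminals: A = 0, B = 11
Nodal analysis, taking node 11 as the 0 V reference.
Source V1 fixes V_0 = 9 V.
KCL at each unknown node (sum of currents leaving = 0; resistances in Ω):
  Node 1: (V_1 - 9)/68 + (V_1 - V_2)/1.8 + (V_1 - V_5)/18000 = 0
  Node 2: (V_2 - V_1)/1.8 + (V_2 - V_3)/3 + (V_2 - V_6)/430 = 0
  Node 3: (V_3 - V_2)/3 + (V_3 - V_7)/10000 = 0
  Node 4: (V_4 - V_5)/43 + (V_4 - 9)/12 + (V_4 - V_8)/300 = 0
  Node 5: (V_5 - V_4)/43 + (V_5 - V_6)/18 + (V_5 - V_1)/18000 + (V_5 - V_9)/10000 = 0
  Node 6: (V_6 - V_5)/18 + (V_6 - V_7)/200 + (V_6 - V_2)/430 + (V_6 - V_10)/5.6 = 0
  Node 7: (V_7 - V_6)/200 + (V_7 - V_3)/10000 + (V_7 - 0)/20 = 0
  Node 8: (V_8 - V_9)/1.8 + (V_8 - V_4)/300 = 0
  Node 9: (V_9 - V_8)/1.8 + (V_9 - V_10)/82000 + (V_9 - V_5)/10000 = 0
  Node 10: (V_10 - V_9)/82000 + (V_10 - 0)/13 + (V_10 - V_6)/5.6 = 0
Collecting terms (coefficients in siemens):
  0.5703·V_1 - 0.5556·V_2 - 0.00005556·V_5 = 0.1324
  0.8912·V_2 - 0.5556·V_1 - 0.3333·V_3 - 0.002326·V_6 = 0
  0.3334·V_3 - 0.3333·V_2 - 0.0001·V_7 = 0
  0.1099·V_4 - 0.02326·V_5 - 0.003333·V_8 = 0.75
  0.07897·V_5 - 0.00005556·V_1 - 0.02326·V_4 - 0.05556·V_6 - 0.0001·V_9 = 0
  0.2415·V_6 - 0.002326·V_2 - 0.05556·V_5 - 0.005·V_7 - 0.1786·V_10 = 0
  0.0551·V_7 - 0.0001·V_3 - 0.005·V_6 = 0
  0.5589·V_8 - 0.003333·V_4 - 0.5556·V_9 = 0
  0.5557·V_9 - 0.0001·V_5 - 0.5556·V_8 - 0.0000122·V_10 = 0
  0.2555·V_10 - 0.1786·V_6 - 0.0000122·V_9 = 0
Solving these 10 simultaneous equations (Gaussian elimination) gives:
  V_1 = 7.977 V, V_2 = 7.95 V, V_3 = 7.948 V, V_4 = 7.832 V
  V_5 = 3.669 V, V_6 = 1.914 V, V_7 = 0.1881 V, V_8 = 7.689 V
  V_9 = 7.688 V, V_10 = 1.338 V
I_R6 = (V_6 - V_7)/R6 = (1.914 - 0.1881)/200 = 0.008631 A
|I_R6| = 0.008631 A

Final answer: |I_R6| = 0.008631 A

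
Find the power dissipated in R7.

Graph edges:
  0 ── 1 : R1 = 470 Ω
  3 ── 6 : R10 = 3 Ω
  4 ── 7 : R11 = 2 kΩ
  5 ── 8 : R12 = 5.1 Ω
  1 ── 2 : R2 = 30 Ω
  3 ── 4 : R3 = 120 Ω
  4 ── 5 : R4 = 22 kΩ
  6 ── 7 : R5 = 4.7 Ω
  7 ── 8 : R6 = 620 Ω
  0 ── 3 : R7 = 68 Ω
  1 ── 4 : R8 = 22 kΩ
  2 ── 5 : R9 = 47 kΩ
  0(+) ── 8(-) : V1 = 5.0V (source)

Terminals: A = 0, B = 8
Nodal analysis, taking node 8 as the 0 V reference.
Source V1 fixes V_0 = 5 V.
KCL at each unknown node (sum of currents leaving = 0; resistances in Ω):
  Node 1: (V_1 - 5)/470 + (V_1 - V_2)/30 + (V_1 - V_4)/22000 = 0
  Node 2: (V_2 - V_1)/30 + (V_2 - V_5)/47000 = 0
  Node 3: (V_3 - V_4)/120 + (V_3 - 5)/68 + (V_3 - V_6)/3 = 0
  Node 4: (V_4 - V_3)/120 + (V_4 - V_5)/22000 + (V_4 - V_1)/22000 + (V_4 - V_7)/2000 = 0
  Node 5: (V_5 - V_4)/22000 + (V_5 - V_2)/47000 + (V_5 - 0)/5.1 = 0
  Node 6: (V_6 - V_7)/4.7 + (V_6 - V_3)/3 = 0
  Node 7: (V_7 - V_6)/4.7 + (V_7 - 0)/620 + (V_7 - V_4)/2000 = 0
Collecting terms (coefficients in siemens):
  0.03551·V_1 - 0.03333·V_2 - 0.00004545·V_4 = 0.01064
  0.03335·V_2 - 0.03333·V_1 - 0.00002128·V_5 = 0
  0.3564·V_3 - 0.008333·V_4 - 0.3333·V_6 = 0.07353
  0.008924·V_4 - 0.00004545·V_1 - 0.008333·V_3 - 0.00004545·V_5 - 0.0005·V_7 = 0
  0.1961·V_5 - 0.00002128·V_2 - 0.00004545·V_4 = 0
  0.5461·V_6 - 0.3333·V_3 - 0.2128·V_7 = 0
  0.2149·V_7 - 0.0005·V_4 - 0.2128·V_6 = 0
Solving these 7 simultaneous equations (Gaussian elimination) gives:
  V_1 = 4.941 V, V_2 = 4.938 V, V_3 = 4.5 V, V_4 = 4.476 V
  V_5 = 0.001573 V, V_6 = 4.479 V, V_7 = 4.445 V
I_R7 = (V_0 - V_3)/R7 = (5 - 4.5)/68 = 0.007352 A
P_R7 = I_R7² × R7 = (0.007352)² × 68 = 0.003675 W

Final answer: 0.003675 W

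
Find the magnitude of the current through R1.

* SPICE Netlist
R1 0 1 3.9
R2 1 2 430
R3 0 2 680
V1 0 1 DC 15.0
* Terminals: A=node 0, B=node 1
Nodal analysis, taking node 1 as the 0 V reference.
Source V1 fixes V_0 = 15 V.
KCL at each unknown node (sum of currents leaving = 0; resistances in Ω):
  Node 2: (V_2 - 0)/430 + (V_2 - 15)/680 = 0
Collecting terms: 0.003796 × V_2 = 0.02206  =>  V_2 = 5.811 V
I_R1 = (V_0 - V_1)/R1 = (15 - 0)/3.9 = 3.846 A
|I_R1| = 3.846 A

Final answer: |I_R1| = 3.846 A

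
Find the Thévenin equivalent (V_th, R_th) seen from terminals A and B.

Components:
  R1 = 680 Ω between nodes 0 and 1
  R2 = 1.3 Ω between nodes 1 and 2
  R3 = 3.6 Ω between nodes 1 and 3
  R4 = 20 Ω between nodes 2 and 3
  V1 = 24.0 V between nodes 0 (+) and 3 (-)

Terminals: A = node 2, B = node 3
Step 1 — V_th is the open-circuit voltage V_A - V_B (nothing connected across the terminals).
Nodal analysis, taking node 3 as the 0 V reference.
Source V1 fixes V_0 = 24 V.
KCL at each unknown node (sum of currents leaving = 0; resistances in Ω):
  Node 1: (V_1 - 24)/680 + (V_1 - V_2)/1.3 + (V_1 - 0)/3.6 = 0
  Node 2: (V_2 - V_1)/1.3 + (V_2 - 0)/20 = 0
Collecting terms (coefficients in siemens):
  1.048·V_1 - 0.7692·V_2 = 0.03529
  0.8192·V_2 - 0.7692·V_1 = 0
Determinant D = (1.048)(0.8192) - (-0.7692)(-0.7692) = 0.2672
V_1 = [(0.03529)(0.8192) - (-0.7692)(0)]/D = 0.1082 V
V_2 = [(1.048)(0) - (0.03529)(-0.7692)]/D = 0.1016 V
V_th = V_2 - V_3 = 0.1016 - 0 = 0.1016 V
Step 2 — R_th: zero the source — replace V1 by a short circuit (node 3 merges into node 0) — and find the resistance seen between A (node 2) and B (node 0).
Reduce the network between node 2 (A) and node 0 (B) by series/parallel combination:
  Rp1 = R1 ‖ R3 (parallel, both between nodes 0 and 1) = 1/(1/680 + 1/3.6) = 3.581 Ω
  Rs1 = R2 + Rp1 (series, joined only at node 1) = 1.3 + 3.581 = 4.881 Ω
  Rp2 = R4 ‖ Rs1 (parallel, both between nodes 0 and 2) = 1/(1/20 + 1/4.881) = 3.924 Ω
R_th = 3.924 Ω

Final answer: V_th = 0.1016 V, R_th = 3.924 Ω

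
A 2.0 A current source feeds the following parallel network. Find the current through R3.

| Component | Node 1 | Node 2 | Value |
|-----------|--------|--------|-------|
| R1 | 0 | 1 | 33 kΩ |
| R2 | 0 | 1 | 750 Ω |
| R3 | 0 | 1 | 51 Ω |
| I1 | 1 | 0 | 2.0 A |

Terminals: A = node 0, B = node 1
All resistors sit directly between nodes 0 and 1, so they are in parallel and share one voltage V; the full source current 2 A splits among them.
1/R_par = 1/33000 + 1/750 + 1/51 = 0.02097 S  =>  R_par = 47.68 Ω
V = I × R_par = 2 × 47.68 = 95.37 V
I_R3 = V/R3 = 95.37/51 = 1.87 A

Final answer: 1.87 A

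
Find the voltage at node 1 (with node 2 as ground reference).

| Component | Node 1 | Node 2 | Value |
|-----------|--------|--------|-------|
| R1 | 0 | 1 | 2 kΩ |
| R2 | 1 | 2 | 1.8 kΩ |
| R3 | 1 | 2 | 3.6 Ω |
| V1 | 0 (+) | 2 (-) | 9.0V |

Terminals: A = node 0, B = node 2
Nodal analysis, taking node 2 as the 0 V reference.
Source V1 fixes V_0 = 9 V.
KCL at each unknown node (sum of currents leaving = 0; resistances in Ω):
  Node 1: (V_1 - 9)/2000 + (V_1 - 0)/1800 + (V_1 - 0)/3.6 = 0
Collecting terms: 0.2788 × V_1 = 0.0045  =>  V_1 = 0.01614 V
The requested potential is V_1 = 0.01614 V.

Final answer: V_1 = 0.01614 V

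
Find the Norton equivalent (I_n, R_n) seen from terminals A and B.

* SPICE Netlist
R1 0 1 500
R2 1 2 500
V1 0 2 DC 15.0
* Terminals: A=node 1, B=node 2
Find the Thévenin equivalent first; then I_n = V_th/R_th and R_n = R_th.
Step 1 — V_th is the open-circuit voltage V_A - V_B (nothing connected across the terminals).
Nodal analysis, taking node 2 as the 0 V reference.
Source V1 fixes V_0 = 15 V.
KCL at each unknown node (sum of currents leaving = 0; resistances in Ω):
  Node 1: (V_1 - 15)/500 + (V_1 - 0)/500 = 0
Collecting terms: 0.004 × V_1 = 0.03  =>  V_1 = 7.5 V
V_th = V_1 - V_2 = 7.5 - 0 = 7.5 V
Step 2 — R_th: zero the source — replace V1 by a short circuit (node 2 merges into node 0) — and find the resistance seen between A (node 1) and B (node 0).
Reduce the network between node 1 (A) and node 0 (B) by series/parallel combination:
  Rp1 = R1 ‖ R2 (parallel, both between nodes 0 and 1) = 1/(1/500 + 1/500) = 250 Ω
R_th = 250 Ω
I_n = V_th/R_th = 7.5/250 = 0.03 A, and R_n = R_th = 250 Ω

Final answer: I_n = 0.03 A, R_n = 250 Ω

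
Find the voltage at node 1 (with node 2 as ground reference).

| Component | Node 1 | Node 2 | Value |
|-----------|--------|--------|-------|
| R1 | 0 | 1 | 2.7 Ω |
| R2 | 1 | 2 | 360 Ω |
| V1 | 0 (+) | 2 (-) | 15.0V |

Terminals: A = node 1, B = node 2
Nodal analysis, taking node 2 as the 0 V reference.
Source V1 fixes V_0 = 15 V.
KCL at each unknown node (sum of currents leaving = 0; resistances in Ω):
  Node 1: (V_1 - 15)/2.7 + (V_1 - 0)/360 = 0
Collecting terms: 0.3731 × V_1 = 5.556  =>  V_1 = 14.89 V
The requested potential is V_1 = 14.89 V.

Final answer: V_1 = 14.89 V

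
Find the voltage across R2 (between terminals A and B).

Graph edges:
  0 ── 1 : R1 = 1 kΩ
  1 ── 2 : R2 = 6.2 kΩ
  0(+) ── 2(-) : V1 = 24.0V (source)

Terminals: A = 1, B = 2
R1 and R2 are in series across V1 (node 0 → node 1 → node 2), and the output A–B is taken across R2, so this is a voltage divider.
Series current: I = V1/(R1 + R2) = 24/(1000 + 6200) = 24/7200 = 0.003333 A
V_R2 = I × R2 = V1 × R2/(R1 + R2) = 24 × 6200/7200 = 20.67 V

Final answer: 20.67 V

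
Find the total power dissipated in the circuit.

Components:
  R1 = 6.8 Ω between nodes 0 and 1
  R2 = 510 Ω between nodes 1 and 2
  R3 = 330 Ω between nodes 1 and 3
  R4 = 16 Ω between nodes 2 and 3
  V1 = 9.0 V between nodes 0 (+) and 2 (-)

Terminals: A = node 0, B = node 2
Nodal analysis, taking node 2 as the 0 V reference.
Source V1 fixes V_0 = 9 V.
KCL at each unknown node (sum of currents leaving = 0; resistances in Ω):
  Node 1: (V_1 - 9)/6.8 + (V_1 - 0)/510 + (V_1 - V_3)/330 = 0
  Node 3: (V_3 - V_1)/330 + (V_3 - 0)/16 = 0
Collecting terms (coefficients in siemens):
  0.152·V_1 - 0.00303·V_3 = 1.324
  0.06553·V_3 - 0.00303·V_1 = 0
Determinant D = (0.152)(0.06553) - (-0.00303)(-0.00303) = 0.009955
V_1 = [(1.324)(0.06553) - (-0.00303)(0)]/D = 8.713 V
V_3 = [(0.152)(0) - (1.324)(-0.00303)]/D = 0.4029 V
Power in each resistor, P = (ΔV)²/R:
  P_R1 = (9 - 8.713)²/6.8 = 0.01215 W
  P_R2 = (8.713 - 0)²/510 = 0.1488 W
  P_R3 = (8.713 - 0.4029)²/330 = 0.2092 W
  P_R4 = (0 - 0.4029)²/16 = 0.01015 W
P_total = P_R1 + P_R2 + P_R3 + P_R4 = 0.3804 W

Final answer: 0.3804 W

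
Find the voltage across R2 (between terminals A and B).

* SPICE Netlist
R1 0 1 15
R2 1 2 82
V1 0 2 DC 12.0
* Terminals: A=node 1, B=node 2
R1 and R2 are in series across V1 (node 0 → node 1 → node 2), and the output A–B is taken across R2, so this is a voltage divider.
Series current: I = V1/(R1 + R2) = 12/(15 + 82) = 12/97 = 0.1237 A
V_R2 = I × R2 = V1 × R2/(R1 + R2) = 12 × 82/97 = 10.14 V

Final answer: 10.14 V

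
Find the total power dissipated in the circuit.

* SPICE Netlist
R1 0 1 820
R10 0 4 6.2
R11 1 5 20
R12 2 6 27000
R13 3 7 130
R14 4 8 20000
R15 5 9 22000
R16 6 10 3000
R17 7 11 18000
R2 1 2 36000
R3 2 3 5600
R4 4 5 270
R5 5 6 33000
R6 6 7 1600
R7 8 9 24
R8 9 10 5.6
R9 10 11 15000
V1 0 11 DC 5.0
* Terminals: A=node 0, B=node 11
Nodal analysis, taking node 11 as the 0 V reference.
Source V1 fixes V_0 = 5 V.
KCL at each unknown node (sum of currents leaving = 0; resistances in Ω):
  Node 1: (V_1 - 5)/820 + (V_1 - V_2)/36000 + (V_1 - V_5)/20 = 0
  Node 2: (V_2 - V_1)/36000 + (V_2 - V_3)/5600 + (V_2 - V_6)/27000 = 0
  Node 3: (V_3 - V_2)/5600 + (V_3 - V_7)/130 = 0
  Node 4: (V_4 - V_5)/270 + (V_4 - 5)/6.2 + (V_4 - V_8)/20000 = 0
  Node 5: (V_5 - V_4)/270 + (V_5 - V_6)/33000 + (V_5 - V_1)/20 + (V_5 - V_9)/22000 = 0
  Node 6: (V_6 - V_5)/33000 + (V_6 - V_7)/1600 + (V_6 - V_2)/27000 + (V_6 - V_10)/3000 = 0
  Node 7: (V_7 - V_6)/1600 + (V_7 - V_3)/130 + (V_7 - 0)/18000 = 0
  Node 8: (V_8 - V_9)/24 + (V_8 - V_4)/20000 = 0
  Node 9: (V_9 - V_8)/24 + (V_9 - V_10)/5.6 + (V_9 - V_5)/22000 = 0
  Node 10: (V_10 - V_9)/5.6 + (V_10 - 0)/15000 + (V_10 - V_6)/3000 = 0
Collecting terms (coefficients in siemens):
  0.05125·V_1 - 0.00002778·V_2 - 0.05·V_5 = 0.006098
  0.0002434·V_2 - 0.00002778·V_1 - 0.0001786·V_3 - 0.00003704·V_6 = 0
  0.007871·V_3 - 0.0001786·V_2 - 0.007692·V_7 = 0
  0.165·V_4 - 0.003704·V_5 - 0.00005·V_8 = 0.8065
  0.05378·V_5 - 0.05·V_1 - 0.003704·V_4 - 0.0000303·V_6 - 0.00004545·V_9 = 0
  0.001026·V_6 - 0.00003704·V_2 - 0.0000303·V_5 - 0.000625·V_7 - 0.0003333·V_10 = 0
  0.008373·V_7 - 0.007692·V_3 - 0.000625·V_6 = 0
  0.04172·V_8 - 0.00005·V_4 - 0.04167·V_9 = 0
  0.2203·V_9 - 0.00004545·V_5 - 0.04167·V_8 - 0.1786·V_10 = 0
  0.179·V_10 - 0.0003333·V_6 - 0.1786·V_9 = 0
Solving these 10 simultaneous equations (Gaussian elimination) gives:
  V_1 = 4.954 V, V_2 = 2.893 V, V_3 = 2.603 V, V_4 = 4.998 V
  V_5 = 4.954 V, V_6 = 2.745 V, V_7 = 2.597 V, V_8 = 2.809 V
  V_9 = 2.806 V, V_10 = 2.805 V
Power in each resistor, P = (ΔV)²/R:
  P_R1 = (5 - 4.954)²/820 = 0.000002619 W
  P_R2 = (4.954 - 2.893)²/36000 = 0.0001179 W
  P_R3 = (2.893 - 2.603)²/5600 = 0.00001499 W
  P_R4 = (4.998 - 4.954)²/270 = 0.000007375 W
  P_R5 = (4.954 - 2.745)²/33000 = 0.0001479 W
  P_R6 = (2.745 - 2.597)²/1600 = 0.0000137 W
  P_R7 = (2.809 - 2.806)²/24 = 0.0000002876 W
  P_R8 = (2.806 - 2.805)²/5.6 = 0.0000002402 W
  P_R9 = (2.805 - 0)²/15000 = 0.0005245 W
  P_R10 = (5 - 4.998)²/6.2 = 0.000000468 W
  P_R11 = (4.954 - 4.954)²/20 = 0.00000000001042 W
  P_R12 = (2.893 - 2.745)²/27000 = 0.0000008159 W
  P_R13 = (2.603 - 2.597)²/130 = 0.000000348 W
  P_R14 = (4.998 - 2.809)²/20000 = 0.0002397 W
  P_R15 = (4.954 - 2.806)²/22000 = 0.0002096 W
  P_R16 = (2.745 - 2.805)²/3000 = 0.000001211 W
  P_R17 = (2.597 - 0)²/18000 = 0.0003746 W
P_total = P_R1 + P_R2 + P_R3 + P_R4 + P_R5 + P_R6 + P_R7 + P_R8 + P_R9 + P_R10 + P_R11 + P_R12 + P_R13 + P_R14 + P_R15 + P_R16 + P_R17 = 0.001656 W

Final answer: 0.001656 W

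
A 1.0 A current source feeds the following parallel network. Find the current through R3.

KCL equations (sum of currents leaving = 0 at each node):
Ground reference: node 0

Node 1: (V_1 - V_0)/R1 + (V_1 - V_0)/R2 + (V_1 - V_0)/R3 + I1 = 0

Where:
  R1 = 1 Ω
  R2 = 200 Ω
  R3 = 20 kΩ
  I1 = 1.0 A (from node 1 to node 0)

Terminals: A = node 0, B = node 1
All resistors sit directly between nodes 0 and 1, so they are in parallel and share one voltage V; the full source current 1 A splits among them.
1/R_par = 1/1 + 1/200 + 1/20000 = 1.005 S  =>  R_par = 0.995 Ω
V = I × R_par = 1 × 0.995 = 0.995 V
I_R3 = V/R3 = 0.995/20000 = 0.00004975 A

Final answer: 4.975e-05 A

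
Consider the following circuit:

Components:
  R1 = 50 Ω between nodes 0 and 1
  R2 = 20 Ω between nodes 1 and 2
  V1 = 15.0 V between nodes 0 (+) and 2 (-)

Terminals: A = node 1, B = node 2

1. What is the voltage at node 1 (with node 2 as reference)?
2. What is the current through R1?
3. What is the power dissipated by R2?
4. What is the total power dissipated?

Nodal analysis, taking node 2 as the 0 V reference.
Source V1 fixes V_0 = 15 V.
KCL at each unknown node (sum of currents leaving = 0; resistances in Ω):
  Node 1: (V_1 - 15)/50 + (V_1 - 0)/20 = 0
Collecting terms: 0.07 × V_1 = 0.3  =>  V_1 = 4.286 V
Part 1:
  Read off the nodal solution: V_1 = 4.286 V
Part 2:
  I_R1 = (V_0 - V_1)/R1 = (15 - 4.286)/50 = 0.2143 A
  Magnitude: I_R1 = 0.2143 A
Part 3:
  I_R2 = (V_1 - V_2)/R2 = (4.286 - 0)/20 = 0.2143 A
  P_R2 = I_R2² × R2 = (0.2143)² × 20 = 0.9184 W
Part 4:
  Power in each resistor, P = (ΔV)²/R:
    P_R1 = (15 - 4.286)²/50 = 2.296 W
    P_R2 = (4.286 - 0)²/20 = 0.9184 W
  P_total = P_R1 + P_R2 = 3.214 W

Final answers:
1. V_1 = 4.286 V
2. I_R1 = 0.2143 A
3. P_R2 = 0.9184 W
4. P_total = 3.214 W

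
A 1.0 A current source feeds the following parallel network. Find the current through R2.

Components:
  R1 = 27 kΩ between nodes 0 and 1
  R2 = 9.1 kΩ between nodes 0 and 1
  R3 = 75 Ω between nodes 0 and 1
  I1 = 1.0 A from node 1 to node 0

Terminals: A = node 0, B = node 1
All resistors sit directly between nodes 0 and 1, so they are in parallel and share one voltage V; the full source current 1 A splits among them.
1/R_par = 1/27000 + 1/9100 + 1/75 = 0.01348 S  =>  R_par = 74.18 Ω
V = I × R_par = 1 × 74.18 = 74.18 V
I_R2 = V/R2 = 74.18/9100 = 0.008152 A

Final answer: 0.008152 A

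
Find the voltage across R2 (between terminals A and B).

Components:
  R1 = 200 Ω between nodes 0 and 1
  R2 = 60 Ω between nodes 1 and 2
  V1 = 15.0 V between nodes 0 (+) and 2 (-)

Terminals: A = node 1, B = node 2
R1 and R2 are in series across V1 (node 0 → node 1 → node 2), and the output A–B is taken across R2, so this is a voltage divider.
Series current: I = V1/(R1 + R2) = 15/(200 + 60) = 15/260 = 0.05769 A
V_R2 = I × R2 = V1 × R2/(R1 + R2) = 15 × 60/260 = 3.462 V

Final answer: 3.462 V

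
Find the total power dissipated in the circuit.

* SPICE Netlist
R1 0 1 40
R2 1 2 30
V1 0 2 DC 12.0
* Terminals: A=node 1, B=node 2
Nodal analysis, taking node 2 as the 0 V reference.
Source V1 fixes V_0 = 12 V.
KCL at each unknown node (sum of currents leaving = 0; resistances in Ω):
  Node 1: (V_1 - 12)/40 + (V_1 - 0)/30 = 0
Collecting terms: 0.05833 × V_1 = 0.3  =>  V_1 = 5.143 V
Power in each resistor, P = (ΔV)²/R:
  P_R1 = (12 - 5.143)²/40 = 1.176 W
  P_R2 = (5.143 - 0)²/30 = 0.8816 W
P_total = P_R1 + P_R2 = 2.057 W

Final answer: 2.057 W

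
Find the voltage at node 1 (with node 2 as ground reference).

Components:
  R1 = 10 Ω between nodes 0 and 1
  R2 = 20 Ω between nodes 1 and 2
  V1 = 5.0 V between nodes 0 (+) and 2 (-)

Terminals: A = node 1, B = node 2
Nodal analysis, taking node 2 as the 0 V reference.
Source V1 fixes V_0 = 5 V.
KCL at each unknown node (sum of currents leaving = 0; resistances in Ω):
  Node 1: (V_1 - 5)/10 + (V_1 - 0)/20 = 0
Collecting terms: 0.15 × V_1 = 0.5  =>  V_1 = 3.333 V
The requested potential is V_1 = 3.333 V.

Final answer: V_1 = 3.333 V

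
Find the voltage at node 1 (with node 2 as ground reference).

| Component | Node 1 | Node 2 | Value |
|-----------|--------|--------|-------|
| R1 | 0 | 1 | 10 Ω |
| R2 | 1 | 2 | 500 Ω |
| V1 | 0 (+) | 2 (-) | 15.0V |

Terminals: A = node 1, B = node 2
Nodal analysis, taking node 2 as the 0 V reference.
Source V1 fixes V_0 = 15 V.
KCL at each unknown node (sum of currents leaving = 0; resistances in Ω):
  Node 1: (V_1 - 15)/10 + (V_1 - 0)/500 = 0
Collecting terms: 0.102 × V_1 = 1.5  =>  V_1 = 14.71 V
The requested potential is V_1 = 14.71 V.

Final answer: V_1 = 14.71 V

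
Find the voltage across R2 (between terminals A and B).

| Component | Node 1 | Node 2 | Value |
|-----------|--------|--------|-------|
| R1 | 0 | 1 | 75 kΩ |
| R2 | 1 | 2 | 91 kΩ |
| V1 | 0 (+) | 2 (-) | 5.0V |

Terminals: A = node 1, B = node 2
R1 and R2 are in series across V1 (node 0 → node 1 → node 2), and the output A–B is taken across R2, so this is a voltage divider.
Series current: I = V1/(R1 + R2) = 5/(75000 + 91000) = 5/166000 = 0.00003012 A
V_R2 = I × R2 = V1 × R2/(R1 + R2) = 5 × 91000/166000 = 2.741 V

Final answer: 2.741 V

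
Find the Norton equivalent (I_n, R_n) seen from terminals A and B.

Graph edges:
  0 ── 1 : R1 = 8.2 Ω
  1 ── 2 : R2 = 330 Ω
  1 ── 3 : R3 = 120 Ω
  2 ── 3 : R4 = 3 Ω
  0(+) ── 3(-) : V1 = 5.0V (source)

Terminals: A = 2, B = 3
Find the Thévenin equivalent first; then I_n = V_th/R_th and R_n = R_th.
Step 1 — V_th is the open-circuit voltage V_A - V_B (nothing connected across the terminals).
Nodal analysis, taking node 3 as the 0 V reference.
Source V1 fixes V_0 = 5 V.
KCL at each unknown node (sum of currents leaving = 0; resistances in Ω):
  Node 1: (V_1 - 5)/8.2 + (V_1 - V_2)/330 + (V_1 - 0)/120 = 0
  Node 2: (V_2 - V_1)/330 + (V_2 - 0)/3 = 0
Collecting terms (coefficients in siemens):
  0.1333·V_1 - 0.00303·V_2 = 0.6098
  0.3364·V_2 - 0.00303·V_1 = 0
Determinant D = (0.1333)(0.3364) - (-0.00303)(-0.00303) = 0.04483
V_1 = [(0.6098)(0.3364) - (-0.00303)(0)]/D = 4.575 V
V_2 = [(0.1333)(0) - (0.6098)(-0.00303)]/D = 0.04121 V
V_th = V_2 - V_3 = 0.04121 - 0 = 0.04121 V
Step 2 — R_th: zero the source — replace V1 by a short circuit (node 3 merges into node 0) — and find the resistance seen between A (node 2) and B (node 0).
Reduce the network between node 2 (A) and node 0 (B) by series/parallel combination:
  Rp1 = R1 ‖ R3 (parallel, both between nodes 0 and 1) = 1/(1/8.2 + 1/120) = 7.676 Ω
  Rs1 = R2 + Rp1 (series, joined only at node 1) = 330 + 7.676 = 337.7 Ω
  Rp2 = R4 ‖ Rs1 (parallel, both between nodes 0 and 2) = 1/(1/3 + 1/337.7) = 2.974 Ω
R_th = 2.974 Ω
I_n = V_th/R_th = 0.04121/2.974 = 0.01386 A, and R_n = R_th = 2.974 Ω

Final answer: I_n = 0.01386 A, R_n = 2.974 Ω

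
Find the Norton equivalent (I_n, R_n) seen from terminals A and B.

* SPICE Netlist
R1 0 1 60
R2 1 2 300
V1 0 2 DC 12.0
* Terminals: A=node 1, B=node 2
Find the Thévenin equivalent first; then I_n = V_th/R_th and R_n = R_th.
Step 1 — V_th is the open-circuit voltage V_A - V_B (nothing connected across the terminals).
Nodal analysis, taking node 2 as the 0 V reference.
Source V1 fixes V_0 = 12 V.
KCL at each unknown node (sum of currents leaving = 0; resistances in Ω):
  Node 1: (V_1 - 12)/60 + (V_1 - 0)/300 = 0
Collecting terms: 0.02 × V_1 = 0.2  =>  V_1 = 10 V
V_th = V_1 - V_2 = 10 - 0 = 10 V
Step 2 — R_th: zero the source — replace V1 by a short circuit (node 2 merges into node 0) — and find the resistance seen between A (node 1) and B (node 0).
Reduce the network between node 1 (A) and node 0 (B) by series/parallel combination:
  Rp1 = R1 ‖ R2 (parallel, both between nodes 0 and 1) = 1/(1/60 + 1/300) = 50 Ω
R_th = 50 Ω
I_n = V_th/R_th = 10/50 = 0.2 A, and R_n = R_th = 50 Ω

Final answer: I_n = 0.2 A, R_n = 50 Ω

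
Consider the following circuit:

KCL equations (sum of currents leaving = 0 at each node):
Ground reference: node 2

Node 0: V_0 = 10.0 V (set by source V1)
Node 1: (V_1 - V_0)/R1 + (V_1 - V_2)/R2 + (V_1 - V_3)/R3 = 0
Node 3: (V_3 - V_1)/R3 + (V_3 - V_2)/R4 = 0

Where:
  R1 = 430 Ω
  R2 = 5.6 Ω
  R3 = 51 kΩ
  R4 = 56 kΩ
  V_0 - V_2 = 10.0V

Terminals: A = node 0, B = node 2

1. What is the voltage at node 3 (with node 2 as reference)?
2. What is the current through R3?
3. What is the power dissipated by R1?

Nodal analysis, taking node 2 as the 0 V reference.
Source V1 fixes V_0 = 10 V.
KCL at each unknown node (sum of currents leaving = 0; resistances in Ω):
  Node 1: (V_1 - 10)/430 + (V_1 - 0)/5.6 + (V_1 - V_3)/51000 = 0
  Node 3: (V_3 - V_1)/51000 + (V_3 - 0)/56000 = 0
Collecting terms (coefficients in siemens):
  0.1809·V_1 - 0.00001961·V_3 = 0.02326
  0.00003746·V_3 - 0.00001961·V_1 = 0
Determinant D = (0.1809)(0.00003746) - (-0.00001961)(-0.00001961) = 0.000006778
V_1 = [(0.02326)(0.00003746) - (-0.00001961)(0)]/D = 0.1286 V
V_3 = [(0.1809)(0) - (0.02326)(-0.00001961)]/D = 0.06728 V
Part 1:
  Read off the nodal solution: V_3 = 0.06728 V
Part 2:
  I_R3 = (V_1 - V_3)/R3 = (0.1286 - 0.06728)/51000 = 0.000001201 A
  Magnitude: I_R3 = 0.000001201 A
Part 3:
  I_R1 = (V_0 - V_1)/R1 = (10 - 0.1286)/430 = 0.02296 A
  P_R1 = I_R1² × R1 = (0.02296)² × 430 = 0.2266 W

Final answers:
1. V_3 = 0.06728 V
2. I_R3 = 1.201e-06 A
3. P_R1 = 0.2266 W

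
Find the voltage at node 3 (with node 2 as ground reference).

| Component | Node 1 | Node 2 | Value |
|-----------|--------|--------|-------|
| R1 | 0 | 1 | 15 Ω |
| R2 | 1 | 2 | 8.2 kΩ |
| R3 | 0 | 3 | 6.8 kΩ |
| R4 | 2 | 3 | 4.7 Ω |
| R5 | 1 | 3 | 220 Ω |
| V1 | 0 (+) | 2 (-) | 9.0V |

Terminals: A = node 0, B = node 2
Nodal analysis, taking node 2 as the 0 V reference.
Source V1 fixes V_0 = 9 V.
KCL at each unknown node (sum of currents leaving = 0; resistances in Ω):
  Node 1: (V_1 - 9)/15 + (V_1 - 0)/8200 + (V_1 - V_3)/220 = 0
  Node 3: (V_3 - 9)/6800 + (V_3 - 0)/4.7 + (V_3 - V_1)/220 = 0
Collecting terms (coefficients in siemens):
  0.07133·V_1 - 0.004545·V_3 = 0.6
  0.2175·V_3 - 0.004545·V_1 = 0.001324
Determinant D = (0.07133)(0.2175) - (-0.004545)(-0.004545) = 0.01549
V_1 = [(0.6)(0.2175) - (-0.004545)(0.001324)]/D = 8.423 V
V_3 = [(0.07133)(0.001324) - (0.6)(-0.004545)]/D = 0.1821 V
The requested potential is V_3 = 0.1821 V.

Final answer: V_3 = 0.1821 V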